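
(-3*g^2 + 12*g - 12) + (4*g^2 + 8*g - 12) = g^2 + 20*g - 24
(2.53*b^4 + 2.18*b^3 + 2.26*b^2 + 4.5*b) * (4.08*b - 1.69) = 10.3224*b^5 + 4.6187*b^4 + 5.5366*b^3 + 14.5406*b^2 - 7.605*b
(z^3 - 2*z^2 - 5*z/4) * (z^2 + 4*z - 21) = z^5 + 2*z^4 - 121*z^3/4 + 37*z^2 + 105*z/4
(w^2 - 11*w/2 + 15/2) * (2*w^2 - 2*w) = 2*w^4 - 13*w^3 + 26*w^2 - 15*w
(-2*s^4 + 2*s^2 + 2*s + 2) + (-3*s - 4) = -2*s^4 + 2*s^2 - s - 2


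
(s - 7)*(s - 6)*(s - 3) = s^3 - 16*s^2 + 81*s - 126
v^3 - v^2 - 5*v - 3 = (v - 3)*(v + 1)^2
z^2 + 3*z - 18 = (z - 3)*(z + 6)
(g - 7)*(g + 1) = g^2 - 6*g - 7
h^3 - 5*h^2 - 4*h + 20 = (h - 5)*(h - 2)*(h + 2)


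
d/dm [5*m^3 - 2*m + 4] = 15*m^2 - 2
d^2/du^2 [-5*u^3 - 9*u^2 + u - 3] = -30*u - 18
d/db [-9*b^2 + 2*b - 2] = 2 - 18*b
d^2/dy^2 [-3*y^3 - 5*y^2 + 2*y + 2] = -18*y - 10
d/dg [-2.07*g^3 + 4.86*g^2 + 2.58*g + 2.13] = -6.21*g^2 + 9.72*g + 2.58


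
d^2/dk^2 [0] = 0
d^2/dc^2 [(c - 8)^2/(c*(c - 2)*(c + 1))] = 2*(c^6 - 48*c^5 + 438*c^4 - 562*c^3 - 192*c^2 + 384*c + 256)/(c^3*(c^6 - 3*c^5 - 3*c^4 + 11*c^3 + 6*c^2 - 12*c - 8))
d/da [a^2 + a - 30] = 2*a + 1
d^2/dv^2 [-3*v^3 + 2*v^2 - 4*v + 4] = 4 - 18*v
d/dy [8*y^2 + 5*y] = 16*y + 5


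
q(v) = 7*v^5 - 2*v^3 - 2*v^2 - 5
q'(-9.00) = 229185.00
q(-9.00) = -412052.00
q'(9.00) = 229113.00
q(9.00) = 411718.00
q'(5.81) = 39655.82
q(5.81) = 45877.66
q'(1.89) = 417.60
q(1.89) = 143.17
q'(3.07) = 3040.18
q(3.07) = 1827.21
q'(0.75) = 4.70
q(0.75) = -5.31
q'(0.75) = 4.70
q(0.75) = -5.31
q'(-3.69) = 6422.00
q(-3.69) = -4720.58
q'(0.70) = 2.66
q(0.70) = -5.49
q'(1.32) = 90.52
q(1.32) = 14.97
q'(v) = 35*v^4 - 6*v^2 - 4*v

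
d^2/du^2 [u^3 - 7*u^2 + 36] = 6*u - 14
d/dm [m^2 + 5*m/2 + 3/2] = 2*m + 5/2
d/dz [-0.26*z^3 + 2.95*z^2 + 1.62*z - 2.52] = -0.78*z^2 + 5.9*z + 1.62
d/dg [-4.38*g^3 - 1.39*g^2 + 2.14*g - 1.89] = -13.14*g^2 - 2.78*g + 2.14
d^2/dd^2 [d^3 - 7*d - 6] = 6*d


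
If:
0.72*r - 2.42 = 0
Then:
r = 3.36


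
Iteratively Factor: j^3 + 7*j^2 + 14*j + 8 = (j + 1)*(j^2 + 6*j + 8) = (j + 1)*(j + 2)*(j + 4)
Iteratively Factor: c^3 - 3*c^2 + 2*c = (c - 1)*(c^2 - 2*c) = c*(c - 1)*(c - 2)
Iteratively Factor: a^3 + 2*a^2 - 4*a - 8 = (a - 2)*(a^2 + 4*a + 4) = (a - 2)*(a + 2)*(a + 2)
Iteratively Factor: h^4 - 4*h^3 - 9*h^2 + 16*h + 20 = (h - 5)*(h^3 + h^2 - 4*h - 4) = (h - 5)*(h + 1)*(h^2 - 4) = (h - 5)*(h + 1)*(h + 2)*(h - 2)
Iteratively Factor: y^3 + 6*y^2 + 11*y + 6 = (y + 3)*(y^2 + 3*y + 2) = (y + 1)*(y + 3)*(y + 2)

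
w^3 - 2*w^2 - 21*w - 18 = (w - 6)*(w + 1)*(w + 3)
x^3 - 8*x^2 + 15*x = x*(x - 5)*(x - 3)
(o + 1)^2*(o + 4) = o^3 + 6*o^2 + 9*o + 4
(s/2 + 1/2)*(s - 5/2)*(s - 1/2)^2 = s^4/2 - 5*s^3/4 - 3*s^2/8 + 17*s/16 - 5/16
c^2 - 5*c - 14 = (c - 7)*(c + 2)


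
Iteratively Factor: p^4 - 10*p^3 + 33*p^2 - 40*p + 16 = (p - 1)*(p^3 - 9*p^2 + 24*p - 16) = (p - 4)*(p - 1)*(p^2 - 5*p + 4) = (p - 4)*(p - 1)^2*(p - 4)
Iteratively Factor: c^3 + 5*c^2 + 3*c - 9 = (c + 3)*(c^2 + 2*c - 3) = (c + 3)^2*(c - 1)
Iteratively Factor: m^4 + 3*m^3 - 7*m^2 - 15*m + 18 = (m - 1)*(m^3 + 4*m^2 - 3*m - 18) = (m - 1)*(m + 3)*(m^2 + m - 6) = (m - 2)*(m - 1)*(m + 3)*(m + 3)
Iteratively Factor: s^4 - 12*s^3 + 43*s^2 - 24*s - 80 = (s - 5)*(s^3 - 7*s^2 + 8*s + 16) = (s - 5)*(s - 4)*(s^2 - 3*s - 4) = (s - 5)*(s - 4)^2*(s + 1)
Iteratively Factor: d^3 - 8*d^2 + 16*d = (d)*(d^2 - 8*d + 16) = d*(d - 4)*(d - 4)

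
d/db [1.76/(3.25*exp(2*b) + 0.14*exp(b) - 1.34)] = (-11.44*exp(b) - 0.2464)*exp(b)/(3.25*exp(2*b) + 0.14*exp(b) - 1.34)^2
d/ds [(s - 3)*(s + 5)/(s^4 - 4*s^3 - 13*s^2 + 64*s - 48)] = 2*(-s^3 - 7*s^2 + 5*s + 48)/(s^6 - 2*s^5 - 31*s^4 + 64*s^3 + 224*s^2 - 512*s + 256)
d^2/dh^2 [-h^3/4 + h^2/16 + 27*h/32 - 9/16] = 1/8 - 3*h/2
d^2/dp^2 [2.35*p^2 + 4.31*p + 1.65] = 4.70000000000000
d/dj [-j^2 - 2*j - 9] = -2*j - 2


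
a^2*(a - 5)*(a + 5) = a^4 - 25*a^2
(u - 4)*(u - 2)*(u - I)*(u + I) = u^4 - 6*u^3 + 9*u^2 - 6*u + 8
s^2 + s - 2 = (s - 1)*(s + 2)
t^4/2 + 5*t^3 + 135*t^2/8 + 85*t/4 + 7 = (t/2 + 1)*(t + 1/2)*(t + 7/2)*(t + 4)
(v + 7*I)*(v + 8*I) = v^2 + 15*I*v - 56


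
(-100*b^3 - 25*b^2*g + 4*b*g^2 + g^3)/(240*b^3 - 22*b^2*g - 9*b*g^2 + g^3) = (-20*b^2 - b*g + g^2)/(48*b^2 - 14*b*g + g^2)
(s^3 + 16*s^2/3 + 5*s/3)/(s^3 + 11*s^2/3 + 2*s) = (3*s^2 + 16*s + 5)/(3*s^2 + 11*s + 6)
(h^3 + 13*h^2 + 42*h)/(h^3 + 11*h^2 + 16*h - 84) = h/(h - 2)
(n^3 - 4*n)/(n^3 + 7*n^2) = (n^2 - 4)/(n*(n + 7))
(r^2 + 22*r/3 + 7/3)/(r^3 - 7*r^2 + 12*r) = (3*r^2 + 22*r + 7)/(3*r*(r^2 - 7*r + 12))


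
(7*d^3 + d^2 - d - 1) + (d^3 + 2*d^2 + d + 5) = 8*d^3 + 3*d^2 + 4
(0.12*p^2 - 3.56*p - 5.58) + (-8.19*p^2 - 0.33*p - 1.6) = -8.07*p^2 - 3.89*p - 7.18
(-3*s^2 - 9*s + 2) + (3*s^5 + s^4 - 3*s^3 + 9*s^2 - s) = 3*s^5 + s^4 - 3*s^3 + 6*s^2 - 10*s + 2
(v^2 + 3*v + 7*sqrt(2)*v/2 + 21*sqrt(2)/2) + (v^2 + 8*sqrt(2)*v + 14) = 2*v^2 + 3*v + 23*sqrt(2)*v/2 + 14 + 21*sqrt(2)/2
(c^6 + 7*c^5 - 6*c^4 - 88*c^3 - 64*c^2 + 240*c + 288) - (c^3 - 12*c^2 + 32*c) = c^6 + 7*c^5 - 6*c^4 - 89*c^3 - 52*c^2 + 208*c + 288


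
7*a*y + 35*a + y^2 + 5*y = (7*a + y)*(y + 5)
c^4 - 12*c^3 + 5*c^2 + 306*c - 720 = (c - 8)*(c - 6)*(c - 3)*(c + 5)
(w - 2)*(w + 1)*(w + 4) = w^3 + 3*w^2 - 6*w - 8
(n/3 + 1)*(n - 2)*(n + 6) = n^3/3 + 7*n^2/3 - 12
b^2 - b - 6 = (b - 3)*(b + 2)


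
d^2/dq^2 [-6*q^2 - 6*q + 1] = -12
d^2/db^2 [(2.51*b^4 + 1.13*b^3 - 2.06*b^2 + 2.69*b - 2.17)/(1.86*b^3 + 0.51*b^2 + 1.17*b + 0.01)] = (-2.8421709430404e-14*b^8 - 2.8421709430404e-14*b^7 - 26.01621*b^6 + 49.789494*b^5 - 27.439524*b^4 - 36.697122*b^3 - 32.17566*b^2 - 7.608498*b - 5.98225)/(6.434856*b^9 + 5.293188*b^8 + 13.594554*b^7 + 6.895611*b^6 + 8.608329*b^5 + 2.232792*b^4 + 1.637973*b^3 + 0.04122*b^2 + 0.000351*b + 1.0e-6)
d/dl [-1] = 0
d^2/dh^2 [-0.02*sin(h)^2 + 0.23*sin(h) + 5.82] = -0.23*sin(h) - 0.04*cos(2*h)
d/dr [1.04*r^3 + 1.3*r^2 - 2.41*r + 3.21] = 3.12*r^2 + 2.6*r - 2.41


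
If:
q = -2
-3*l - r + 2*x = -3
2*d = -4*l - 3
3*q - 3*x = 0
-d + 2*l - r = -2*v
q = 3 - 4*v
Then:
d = -1/14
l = -5/7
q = -2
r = 8/7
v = 5/4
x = -2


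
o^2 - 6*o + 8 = (o - 4)*(o - 2)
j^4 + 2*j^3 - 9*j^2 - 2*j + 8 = (j - 2)*(j - 1)*(j + 1)*(j + 4)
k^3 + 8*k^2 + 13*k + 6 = (k + 1)^2*(k + 6)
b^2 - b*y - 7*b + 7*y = (b - 7)*(b - y)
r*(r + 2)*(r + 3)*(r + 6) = r^4 + 11*r^3 + 36*r^2 + 36*r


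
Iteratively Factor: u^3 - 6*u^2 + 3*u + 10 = (u - 5)*(u^2 - u - 2) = (u - 5)*(u - 2)*(u + 1)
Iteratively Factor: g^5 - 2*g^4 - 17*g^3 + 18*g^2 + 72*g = (g + 3)*(g^4 - 5*g^3 - 2*g^2 + 24*g) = (g - 4)*(g + 3)*(g^3 - g^2 - 6*g) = (g - 4)*(g + 2)*(g + 3)*(g^2 - 3*g) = (g - 4)*(g - 3)*(g + 2)*(g + 3)*(g)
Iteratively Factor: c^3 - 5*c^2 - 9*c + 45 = (c - 5)*(c^2 - 9) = (c - 5)*(c + 3)*(c - 3)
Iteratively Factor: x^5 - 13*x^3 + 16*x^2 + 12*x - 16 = (x + 4)*(x^4 - 4*x^3 + 3*x^2 + 4*x - 4) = (x - 1)*(x + 4)*(x^3 - 3*x^2 + 4) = (x - 2)*(x - 1)*(x + 4)*(x^2 - x - 2) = (x - 2)^2*(x - 1)*(x + 4)*(x + 1)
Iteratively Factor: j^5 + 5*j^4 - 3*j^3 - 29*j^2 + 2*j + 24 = (j + 3)*(j^4 + 2*j^3 - 9*j^2 - 2*j + 8) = (j - 1)*(j + 3)*(j^3 + 3*j^2 - 6*j - 8) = (j - 2)*(j - 1)*(j + 3)*(j^2 + 5*j + 4) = (j - 2)*(j - 1)*(j + 1)*(j + 3)*(j + 4)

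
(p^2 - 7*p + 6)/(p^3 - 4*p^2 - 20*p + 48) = (p - 1)/(p^2 + 2*p - 8)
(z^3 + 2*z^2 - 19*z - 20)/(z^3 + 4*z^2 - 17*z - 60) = (z + 1)/(z + 3)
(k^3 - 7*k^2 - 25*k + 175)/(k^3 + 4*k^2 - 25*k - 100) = (k - 7)/(k + 4)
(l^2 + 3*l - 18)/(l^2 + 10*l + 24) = (l - 3)/(l + 4)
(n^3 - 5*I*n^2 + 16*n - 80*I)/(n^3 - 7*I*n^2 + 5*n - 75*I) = (n^2 + 16)/(n^2 - 2*I*n + 15)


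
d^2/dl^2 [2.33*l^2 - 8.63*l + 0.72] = 4.66000000000000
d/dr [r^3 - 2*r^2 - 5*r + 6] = 3*r^2 - 4*r - 5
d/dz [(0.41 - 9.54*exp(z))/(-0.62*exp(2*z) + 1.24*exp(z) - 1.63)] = (-5.9148*exp(2*z) + 0.5084*exp(z) + 15.0418)*exp(z)/(0.3844*exp(4*z) - 1.5376*exp(3*z) + 3.5588*exp(2*z) - 4.0424*exp(z) + 2.6569)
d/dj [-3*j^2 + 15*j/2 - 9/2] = 15/2 - 6*j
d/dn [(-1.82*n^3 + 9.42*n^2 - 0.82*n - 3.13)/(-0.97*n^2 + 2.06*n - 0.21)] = (1.7654*n^4 - 7.4984*n^3 + 19.7564*n^2 - 10.0286*n + 6.62)/(0.9409*n^4 - 3.9964*n^3 + 4.651*n^2 - 0.8652*n + 0.0441)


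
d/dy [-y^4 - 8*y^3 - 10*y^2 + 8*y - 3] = -4*y^3 - 24*y^2 - 20*y + 8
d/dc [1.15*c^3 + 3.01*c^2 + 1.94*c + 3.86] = 3.45*c^2 + 6.02*c + 1.94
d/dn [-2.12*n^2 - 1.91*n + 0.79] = -4.24*n - 1.91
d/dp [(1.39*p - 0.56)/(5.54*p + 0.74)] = (22.88574*p + 3.05694)/(5.54*p + 0.74)^3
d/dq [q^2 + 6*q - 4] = 2*q + 6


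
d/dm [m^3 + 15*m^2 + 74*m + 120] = 3*m^2 + 30*m + 74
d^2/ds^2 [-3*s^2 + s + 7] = -6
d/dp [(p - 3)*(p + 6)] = 2*p + 3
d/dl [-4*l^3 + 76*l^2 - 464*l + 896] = -12*l^2 + 152*l - 464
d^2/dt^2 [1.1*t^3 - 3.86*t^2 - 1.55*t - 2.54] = 6.6*t - 7.72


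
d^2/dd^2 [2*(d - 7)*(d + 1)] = 4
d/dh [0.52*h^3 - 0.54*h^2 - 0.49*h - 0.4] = 1.56*h^2 - 1.08*h - 0.49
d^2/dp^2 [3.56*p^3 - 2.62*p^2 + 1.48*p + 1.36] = 21.36*p - 5.24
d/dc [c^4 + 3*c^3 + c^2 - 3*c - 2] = 4*c^3 + 9*c^2 + 2*c - 3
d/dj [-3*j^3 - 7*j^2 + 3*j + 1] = -9*j^2 - 14*j + 3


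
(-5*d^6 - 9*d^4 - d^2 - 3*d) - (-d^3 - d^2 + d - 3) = -5*d^6 - 9*d^4 + d^3 - 4*d + 3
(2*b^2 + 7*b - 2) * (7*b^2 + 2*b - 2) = 14*b^4 + 53*b^3 - 4*b^2 - 18*b + 4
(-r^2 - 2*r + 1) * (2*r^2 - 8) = -2*r^4 - 4*r^3 + 10*r^2 + 16*r - 8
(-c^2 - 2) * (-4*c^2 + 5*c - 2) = 4*c^4 - 5*c^3 + 10*c^2 - 10*c + 4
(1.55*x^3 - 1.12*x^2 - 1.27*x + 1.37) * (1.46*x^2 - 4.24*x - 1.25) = 2.263*x^5 - 8.2072*x^4 + 0.957100000000001*x^3 + 8.785*x^2 - 4.2213*x - 1.7125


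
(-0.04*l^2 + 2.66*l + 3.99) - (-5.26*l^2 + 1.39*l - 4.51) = 5.22*l^2 + 1.27*l + 8.5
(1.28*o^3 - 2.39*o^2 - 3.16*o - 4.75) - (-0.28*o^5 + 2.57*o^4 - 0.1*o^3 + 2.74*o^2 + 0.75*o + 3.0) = 0.28*o^5 - 2.57*o^4 + 1.38*o^3 - 5.13*o^2 - 3.91*o - 7.75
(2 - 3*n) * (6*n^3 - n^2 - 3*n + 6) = -18*n^4 + 15*n^3 + 7*n^2 - 24*n + 12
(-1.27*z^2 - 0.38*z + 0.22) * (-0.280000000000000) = 0.3556*z^2 + 0.1064*z - 0.0616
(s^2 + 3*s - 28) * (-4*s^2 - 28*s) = -4*s^4 - 40*s^3 + 28*s^2 + 784*s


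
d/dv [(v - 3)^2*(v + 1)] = (v - 3)*(3*v - 1)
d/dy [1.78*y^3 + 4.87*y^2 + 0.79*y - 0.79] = 5.34*y^2 + 9.74*y + 0.79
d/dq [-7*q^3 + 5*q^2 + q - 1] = -21*q^2 + 10*q + 1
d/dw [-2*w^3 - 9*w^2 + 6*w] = -6*w^2 - 18*w + 6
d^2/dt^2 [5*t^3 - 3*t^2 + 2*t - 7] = 30*t - 6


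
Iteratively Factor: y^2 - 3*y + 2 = (y - 2)*(y - 1)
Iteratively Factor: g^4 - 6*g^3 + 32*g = (g - 4)*(g^3 - 2*g^2 - 8*g) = (g - 4)^2*(g^2 + 2*g) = (g - 4)^2*(g + 2)*(g)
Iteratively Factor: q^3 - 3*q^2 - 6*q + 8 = (q - 1)*(q^2 - 2*q - 8) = (q - 1)*(q + 2)*(q - 4)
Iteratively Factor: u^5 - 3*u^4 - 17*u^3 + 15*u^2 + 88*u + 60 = (u + 2)*(u^4 - 5*u^3 - 7*u^2 + 29*u + 30) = (u - 5)*(u + 2)*(u^3 - 7*u - 6) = (u - 5)*(u + 2)^2*(u^2 - 2*u - 3) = (u - 5)*(u - 3)*(u + 2)^2*(u + 1)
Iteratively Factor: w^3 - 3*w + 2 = (w + 2)*(w^2 - 2*w + 1) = (w - 1)*(w + 2)*(w - 1)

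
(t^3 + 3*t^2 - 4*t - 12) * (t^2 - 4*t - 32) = t^5 - t^4 - 48*t^3 - 92*t^2 + 176*t + 384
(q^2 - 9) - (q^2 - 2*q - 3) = 2*q - 6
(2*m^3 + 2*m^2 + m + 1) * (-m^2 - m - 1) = -2*m^5 - 4*m^4 - 5*m^3 - 4*m^2 - 2*m - 1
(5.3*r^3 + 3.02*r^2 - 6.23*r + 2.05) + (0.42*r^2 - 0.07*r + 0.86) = 5.3*r^3 + 3.44*r^2 - 6.3*r + 2.91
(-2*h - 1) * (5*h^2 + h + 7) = -10*h^3 - 7*h^2 - 15*h - 7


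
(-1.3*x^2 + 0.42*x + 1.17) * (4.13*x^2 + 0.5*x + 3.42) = -5.369*x^4 + 1.0846*x^3 + 0.5961*x^2 + 2.0214*x + 4.0014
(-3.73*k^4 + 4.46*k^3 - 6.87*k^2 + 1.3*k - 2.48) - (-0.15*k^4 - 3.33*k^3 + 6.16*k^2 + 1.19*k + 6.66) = -3.58*k^4 + 7.79*k^3 - 13.03*k^2 + 0.11*k - 9.14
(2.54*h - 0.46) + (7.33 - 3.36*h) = 6.87 - 0.82*h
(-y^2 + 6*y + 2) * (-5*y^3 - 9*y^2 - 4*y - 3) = 5*y^5 - 21*y^4 - 60*y^3 - 39*y^2 - 26*y - 6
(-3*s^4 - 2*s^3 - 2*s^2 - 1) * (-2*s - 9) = 6*s^5 + 31*s^4 + 22*s^3 + 18*s^2 + 2*s + 9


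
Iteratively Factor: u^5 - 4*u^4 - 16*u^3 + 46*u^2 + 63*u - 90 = (u - 3)*(u^4 - u^3 - 19*u^2 - 11*u + 30) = (u - 3)*(u + 2)*(u^3 - 3*u^2 - 13*u + 15) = (u - 3)*(u + 2)*(u + 3)*(u^2 - 6*u + 5) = (u - 3)*(u - 1)*(u + 2)*(u + 3)*(u - 5)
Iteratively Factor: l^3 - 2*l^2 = (l)*(l^2 - 2*l) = l*(l - 2)*(l)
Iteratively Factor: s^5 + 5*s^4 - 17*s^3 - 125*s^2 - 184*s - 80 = (s + 4)*(s^4 + s^3 - 21*s^2 - 41*s - 20) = (s + 1)*(s + 4)*(s^3 - 21*s - 20) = (s - 5)*(s + 1)*(s + 4)*(s^2 + 5*s + 4) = (s - 5)*(s + 1)*(s + 4)^2*(s + 1)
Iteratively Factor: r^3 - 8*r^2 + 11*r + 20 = (r + 1)*(r^2 - 9*r + 20) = (r - 5)*(r + 1)*(r - 4)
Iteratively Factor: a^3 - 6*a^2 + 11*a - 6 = (a - 2)*(a^2 - 4*a + 3) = (a - 3)*(a - 2)*(a - 1)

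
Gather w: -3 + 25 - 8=14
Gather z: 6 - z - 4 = 2 - z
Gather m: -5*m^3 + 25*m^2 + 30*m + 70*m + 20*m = -5*m^3 + 25*m^2 + 120*m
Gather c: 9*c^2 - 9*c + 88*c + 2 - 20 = 9*c^2 + 79*c - 18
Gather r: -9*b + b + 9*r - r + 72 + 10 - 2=-8*b + 8*r + 80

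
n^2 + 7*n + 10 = (n + 2)*(n + 5)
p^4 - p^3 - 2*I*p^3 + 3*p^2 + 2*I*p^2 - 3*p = p*(p - 1)*(p - 3*I)*(p + I)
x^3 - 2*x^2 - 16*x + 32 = (x - 4)*(x - 2)*(x + 4)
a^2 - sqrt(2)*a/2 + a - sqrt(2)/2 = (a + 1)*(a - sqrt(2)/2)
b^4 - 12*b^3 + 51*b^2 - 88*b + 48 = (b - 4)^2*(b - 3)*(b - 1)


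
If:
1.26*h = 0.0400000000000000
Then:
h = 0.03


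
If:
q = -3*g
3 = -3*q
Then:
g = 1/3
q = -1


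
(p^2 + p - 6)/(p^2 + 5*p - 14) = (p + 3)/(p + 7)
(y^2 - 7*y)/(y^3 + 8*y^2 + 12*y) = (y - 7)/(y^2 + 8*y + 12)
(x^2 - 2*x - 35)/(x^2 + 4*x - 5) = (x - 7)/(x - 1)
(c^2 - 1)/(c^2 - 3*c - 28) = (1 - c^2)/(-c^2 + 3*c + 28)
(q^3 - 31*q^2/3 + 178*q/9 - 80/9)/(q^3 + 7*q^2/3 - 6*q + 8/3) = (3*q^2 - 29*q + 40)/(3*(q^2 + 3*q - 4))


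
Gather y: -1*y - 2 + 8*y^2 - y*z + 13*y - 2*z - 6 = 8*y^2 + y*(12 - z) - 2*z - 8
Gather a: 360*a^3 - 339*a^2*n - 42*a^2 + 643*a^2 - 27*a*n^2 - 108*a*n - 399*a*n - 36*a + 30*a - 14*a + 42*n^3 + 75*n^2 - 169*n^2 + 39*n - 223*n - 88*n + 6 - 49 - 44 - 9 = 360*a^3 + a^2*(601 - 339*n) + a*(-27*n^2 - 507*n - 20) + 42*n^3 - 94*n^2 - 272*n - 96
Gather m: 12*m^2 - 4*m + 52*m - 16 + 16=12*m^2 + 48*m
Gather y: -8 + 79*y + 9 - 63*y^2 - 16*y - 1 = -63*y^2 + 63*y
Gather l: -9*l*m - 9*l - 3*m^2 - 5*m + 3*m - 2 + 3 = l*(-9*m - 9) - 3*m^2 - 2*m + 1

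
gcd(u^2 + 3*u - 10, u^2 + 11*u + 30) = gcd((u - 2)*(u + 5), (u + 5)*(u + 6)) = u + 5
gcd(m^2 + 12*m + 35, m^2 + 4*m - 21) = m + 7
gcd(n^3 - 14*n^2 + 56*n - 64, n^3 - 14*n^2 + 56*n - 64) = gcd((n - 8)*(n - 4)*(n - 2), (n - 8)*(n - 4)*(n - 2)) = n^3 - 14*n^2 + 56*n - 64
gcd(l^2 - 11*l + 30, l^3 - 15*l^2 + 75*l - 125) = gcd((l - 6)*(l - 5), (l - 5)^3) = l - 5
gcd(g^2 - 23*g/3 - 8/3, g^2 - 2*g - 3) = 1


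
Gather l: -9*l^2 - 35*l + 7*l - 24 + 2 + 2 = -9*l^2 - 28*l - 20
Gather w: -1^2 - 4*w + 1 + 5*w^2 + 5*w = 5*w^2 + w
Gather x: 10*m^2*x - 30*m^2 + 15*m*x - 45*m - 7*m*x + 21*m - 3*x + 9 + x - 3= -30*m^2 - 24*m + x*(10*m^2 + 8*m - 2) + 6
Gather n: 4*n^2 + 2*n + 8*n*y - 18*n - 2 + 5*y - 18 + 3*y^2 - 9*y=4*n^2 + n*(8*y - 16) + 3*y^2 - 4*y - 20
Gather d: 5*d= 5*d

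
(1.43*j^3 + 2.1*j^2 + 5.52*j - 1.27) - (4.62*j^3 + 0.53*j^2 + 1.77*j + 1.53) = -3.19*j^3 + 1.57*j^2 + 3.75*j - 2.8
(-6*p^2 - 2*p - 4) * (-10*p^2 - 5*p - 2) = 60*p^4 + 50*p^3 + 62*p^2 + 24*p + 8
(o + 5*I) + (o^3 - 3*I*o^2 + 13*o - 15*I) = o^3 - 3*I*o^2 + 14*o - 10*I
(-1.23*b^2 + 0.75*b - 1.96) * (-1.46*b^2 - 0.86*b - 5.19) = 1.7958*b^4 - 0.0371999999999999*b^3 + 8.6003*b^2 - 2.2069*b + 10.1724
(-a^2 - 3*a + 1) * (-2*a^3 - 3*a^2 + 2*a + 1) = 2*a^5 + 9*a^4 + 5*a^3 - 10*a^2 - a + 1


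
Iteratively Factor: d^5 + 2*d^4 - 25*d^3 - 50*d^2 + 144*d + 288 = (d + 3)*(d^4 - d^3 - 22*d^2 + 16*d + 96) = (d - 3)*(d + 3)*(d^3 + 2*d^2 - 16*d - 32) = (d - 3)*(d + 3)*(d + 4)*(d^2 - 2*d - 8) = (d - 3)*(d + 2)*(d + 3)*(d + 4)*(d - 4)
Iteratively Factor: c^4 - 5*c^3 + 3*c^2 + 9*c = (c - 3)*(c^3 - 2*c^2 - 3*c) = (c - 3)*(c + 1)*(c^2 - 3*c) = c*(c - 3)*(c + 1)*(c - 3)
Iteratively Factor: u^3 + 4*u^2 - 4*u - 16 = (u + 4)*(u^2 - 4) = (u + 2)*(u + 4)*(u - 2)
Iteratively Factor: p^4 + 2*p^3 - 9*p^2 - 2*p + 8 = (p - 2)*(p^3 + 4*p^2 - p - 4) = (p - 2)*(p - 1)*(p^2 + 5*p + 4) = (p - 2)*(p - 1)*(p + 1)*(p + 4)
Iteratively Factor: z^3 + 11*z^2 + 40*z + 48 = (z + 4)*(z^2 + 7*z + 12) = (z + 4)^2*(z + 3)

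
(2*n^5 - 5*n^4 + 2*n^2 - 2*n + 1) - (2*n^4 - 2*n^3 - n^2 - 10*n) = 2*n^5 - 7*n^4 + 2*n^3 + 3*n^2 + 8*n + 1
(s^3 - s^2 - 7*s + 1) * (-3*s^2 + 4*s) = -3*s^5 + 7*s^4 + 17*s^3 - 31*s^2 + 4*s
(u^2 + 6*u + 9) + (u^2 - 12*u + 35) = 2*u^2 - 6*u + 44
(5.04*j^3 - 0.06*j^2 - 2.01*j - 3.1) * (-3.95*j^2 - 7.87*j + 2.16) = -19.908*j^5 - 39.4278*j^4 + 19.2981*j^3 + 27.9341*j^2 + 20.0554*j - 6.696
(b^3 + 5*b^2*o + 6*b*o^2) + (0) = b^3 + 5*b^2*o + 6*b*o^2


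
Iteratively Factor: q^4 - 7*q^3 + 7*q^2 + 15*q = (q)*(q^3 - 7*q^2 + 7*q + 15) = q*(q - 5)*(q^2 - 2*q - 3) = q*(q - 5)*(q - 3)*(q + 1)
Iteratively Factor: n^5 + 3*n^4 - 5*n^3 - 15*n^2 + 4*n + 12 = (n - 2)*(n^4 + 5*n^3 + 5*n^2 - 5*n - 6) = (n - 2)*(n + 2)*(n^3 + 3*n^2 - n - 3) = (n - 2)*(n + 1)*(n + 2)*(n^2 + 2*n - 3) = (n - 2)*(n - 1)*(n + 1)*(n + 2)*(n + 3)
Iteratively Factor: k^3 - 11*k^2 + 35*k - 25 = (k - 1)*(k^2 - 10*k + 25) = (k - 5)*(k - 1)*(k - 5)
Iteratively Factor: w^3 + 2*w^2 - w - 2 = (w + 2)*(w^2 - 1) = (w + 1)*(w + 2)*(w - 1)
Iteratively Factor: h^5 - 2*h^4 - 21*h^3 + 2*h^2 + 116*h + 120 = (h - 5)*(h^4 + 3*h^3 - 6*h^2 - 28*h - 24) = (h - 5)*(h - 3)*(h^3 + 6*h^2 + 12*h + 8) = (h - 5)*(h - 3)*(h + 2)*(h^2 + 4*h + 4) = (h - 5)*(h - 3)*(h + 2)^2*(h + 2)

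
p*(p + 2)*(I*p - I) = I*p^3 + I*p^2 - 2*I*p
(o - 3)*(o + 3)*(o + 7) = o^3 + 7*o^2 - 9*o - 63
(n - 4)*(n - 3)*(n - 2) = n^3 - 9*n^2 + 26*n - 24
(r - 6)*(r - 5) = r^2 - 11*r + 30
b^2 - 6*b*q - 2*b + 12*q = (b - 2)*(b - 6*q)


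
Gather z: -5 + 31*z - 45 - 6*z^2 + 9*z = -6*z^2 + 40*z - 50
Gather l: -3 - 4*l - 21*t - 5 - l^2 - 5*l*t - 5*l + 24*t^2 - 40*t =-l^2 + l*(-5*t - 9) + 24*t^2 - 61*t - 8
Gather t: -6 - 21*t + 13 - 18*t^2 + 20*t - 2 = -18*t^2 - t + 5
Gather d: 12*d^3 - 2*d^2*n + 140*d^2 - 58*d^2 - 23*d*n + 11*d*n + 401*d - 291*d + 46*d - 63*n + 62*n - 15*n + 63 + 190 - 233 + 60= 12*d^3 + d^2*(82 - 2*n) + d*(156 - 12*n) - 16*n + 80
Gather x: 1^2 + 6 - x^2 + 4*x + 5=-x^2 + 4*x + 12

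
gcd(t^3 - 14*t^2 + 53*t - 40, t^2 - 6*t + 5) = t^2 - 6*t + 5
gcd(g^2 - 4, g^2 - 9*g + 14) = g - 2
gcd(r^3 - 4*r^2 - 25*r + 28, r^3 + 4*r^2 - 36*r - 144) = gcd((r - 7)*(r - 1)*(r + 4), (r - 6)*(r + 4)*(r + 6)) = r + 4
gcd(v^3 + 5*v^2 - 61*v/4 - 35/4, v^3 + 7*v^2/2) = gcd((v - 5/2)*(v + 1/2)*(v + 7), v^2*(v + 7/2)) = 1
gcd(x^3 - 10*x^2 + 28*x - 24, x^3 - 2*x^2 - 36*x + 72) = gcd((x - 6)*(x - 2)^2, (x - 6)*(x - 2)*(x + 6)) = x^2 - 8*x + 12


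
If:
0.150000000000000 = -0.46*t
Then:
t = -0.33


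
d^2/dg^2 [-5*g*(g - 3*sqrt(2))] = -10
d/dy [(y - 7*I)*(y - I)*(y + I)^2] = 4*y^3 - 18*I*y^2 + 16*y - 6*I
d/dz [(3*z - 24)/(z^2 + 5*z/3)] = 9*(-3*z^2 + 48*z + 40)/(z^2*(9*z^2 + 30*z + 25))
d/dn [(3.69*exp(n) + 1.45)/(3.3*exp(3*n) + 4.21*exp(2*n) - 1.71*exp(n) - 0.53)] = (-24.354*exp(3*n) - 29.8899*exp(2*n) - 12.209*exp(n) + 0.5238)*exp(n)/(10.89*exp(6*n) + 27.786*exp(5*n) + 6.4381*exp(4*n) - 17.8962*exp(3*n) - 1.5385*exp(2*n) + 1.8126*exp(n) + 0.2809)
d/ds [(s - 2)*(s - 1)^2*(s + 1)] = 4*s^3 - 9*s^2 + 2*s + 3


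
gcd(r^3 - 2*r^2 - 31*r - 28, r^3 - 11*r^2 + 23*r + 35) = r^2 - 6*r - 7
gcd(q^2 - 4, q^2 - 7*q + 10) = q - 2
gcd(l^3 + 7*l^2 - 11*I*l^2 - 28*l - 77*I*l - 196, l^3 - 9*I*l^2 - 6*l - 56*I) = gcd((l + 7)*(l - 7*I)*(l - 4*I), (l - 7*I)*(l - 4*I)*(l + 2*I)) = l^2 - 11*I*l - 28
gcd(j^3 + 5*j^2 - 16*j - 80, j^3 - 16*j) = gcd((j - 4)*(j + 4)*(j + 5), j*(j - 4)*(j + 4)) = j^2 - 16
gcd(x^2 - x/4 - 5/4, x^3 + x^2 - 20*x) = 1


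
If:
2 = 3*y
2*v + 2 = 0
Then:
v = -1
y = 2/3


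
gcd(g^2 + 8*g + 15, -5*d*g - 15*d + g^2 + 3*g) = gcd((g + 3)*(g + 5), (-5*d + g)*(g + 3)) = g + 3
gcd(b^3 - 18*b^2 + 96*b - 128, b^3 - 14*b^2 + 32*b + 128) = b^2 - 16*b + 64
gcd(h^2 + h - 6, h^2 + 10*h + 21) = h + 3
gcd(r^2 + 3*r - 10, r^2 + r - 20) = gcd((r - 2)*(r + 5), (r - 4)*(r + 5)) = r + 5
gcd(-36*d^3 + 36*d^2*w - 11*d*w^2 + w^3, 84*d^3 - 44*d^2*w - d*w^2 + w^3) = 12*d^2 - 8*d*w + w^2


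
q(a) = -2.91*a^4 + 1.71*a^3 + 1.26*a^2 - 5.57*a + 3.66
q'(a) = -11.64*a^3 + 5.13*a^2 + 2.52*a - 5.57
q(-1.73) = -17.85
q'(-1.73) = 65.69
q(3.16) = -237.56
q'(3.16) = -313.68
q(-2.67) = -152.92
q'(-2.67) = 245.83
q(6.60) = -5008.25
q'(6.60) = -3111.93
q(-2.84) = -198.84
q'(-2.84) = 295.28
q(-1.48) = -4.84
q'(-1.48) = 39.67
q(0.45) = 1.45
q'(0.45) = -4.46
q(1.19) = -4.14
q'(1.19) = -14.92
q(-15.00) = -152719.29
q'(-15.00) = 40395.88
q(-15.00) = -152719.29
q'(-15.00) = 40395.88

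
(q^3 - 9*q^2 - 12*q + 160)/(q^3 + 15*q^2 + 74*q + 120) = (q^2 - 13*q + 40)/(q^2 + 11*q + 30)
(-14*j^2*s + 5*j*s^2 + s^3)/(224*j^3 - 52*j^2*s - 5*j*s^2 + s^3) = s*(-2*j + s)/(32*j^2 - 12*j*s + s^2)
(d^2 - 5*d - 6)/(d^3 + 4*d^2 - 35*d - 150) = (d + 1)/(d^2 + 10*d + 25)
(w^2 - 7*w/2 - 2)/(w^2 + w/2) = (w - 4)/w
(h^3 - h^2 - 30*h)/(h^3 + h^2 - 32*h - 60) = h/(h + 2)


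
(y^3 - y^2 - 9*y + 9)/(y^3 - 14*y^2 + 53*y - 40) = (y^2 - 9)/(y^2 - 13*y + 40)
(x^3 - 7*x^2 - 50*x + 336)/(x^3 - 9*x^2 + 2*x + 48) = (x^2 + x - 42)/(x^2 - x - 6)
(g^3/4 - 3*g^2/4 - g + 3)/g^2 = g/4 - 3/4 - 1/g + 3/g^2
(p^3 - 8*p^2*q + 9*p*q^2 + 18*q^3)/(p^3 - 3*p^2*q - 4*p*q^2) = (p^2 - 9*p*q + 18*q^2)/(p*(p - 4*q))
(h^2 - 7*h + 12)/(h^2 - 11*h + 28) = (h - 3)/(h - 7)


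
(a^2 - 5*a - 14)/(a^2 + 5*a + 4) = (a^2 - 5*a - 14)/(a^2 + 5*a + 4)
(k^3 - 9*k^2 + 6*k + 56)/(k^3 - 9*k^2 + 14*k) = (k^2 - 2*k - 8)/(k*(k - 2))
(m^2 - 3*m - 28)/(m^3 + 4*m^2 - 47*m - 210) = (m + 4)/(m^2 + 11*m + 30)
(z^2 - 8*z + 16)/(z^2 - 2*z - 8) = (z - 4)/(z + 2)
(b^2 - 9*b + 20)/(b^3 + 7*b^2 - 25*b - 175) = (b - 4)/(b^2 + 12*b + 35)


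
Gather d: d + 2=d + 2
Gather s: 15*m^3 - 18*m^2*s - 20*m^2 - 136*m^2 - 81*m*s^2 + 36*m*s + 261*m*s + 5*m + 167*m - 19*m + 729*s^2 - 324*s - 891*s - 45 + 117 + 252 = 15*m^3 - 156*m^2 + 153*m + s^2*(729 - 81*m) + s*(-18*m^2 + 297*m - 1215) + 324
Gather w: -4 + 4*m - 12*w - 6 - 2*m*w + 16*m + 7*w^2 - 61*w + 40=20*m + 7*w^2 + w*(-2*m - 73) + 30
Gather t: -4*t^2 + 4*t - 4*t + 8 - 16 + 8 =-4*t^2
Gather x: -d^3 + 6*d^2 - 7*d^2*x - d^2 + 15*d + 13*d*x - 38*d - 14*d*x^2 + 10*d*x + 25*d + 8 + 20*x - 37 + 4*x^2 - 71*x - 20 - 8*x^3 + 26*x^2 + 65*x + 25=-d^3 + 5*d^2 + 2*d - 8*x^3 + x^2*(30 - 14*d) + x*(-7*d^2 + 23*d + 14) - 24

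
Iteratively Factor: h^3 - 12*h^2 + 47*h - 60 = (h - 4)*(h^2 - 8*h + 15) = (h - 4)*(h - 3)*(h - 5)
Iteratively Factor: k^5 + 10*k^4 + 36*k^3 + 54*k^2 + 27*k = (k + 3)*(k^4 + 7*k^3 + 15*k^2 + 9*k) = (k + 3)^2*(k^3 + 4*k^2 + 3*k) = (k + 1)*(k + 3)^2*(k^2 + 3*k) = k*(k + 1)*(k + 3)^2*(k + 3)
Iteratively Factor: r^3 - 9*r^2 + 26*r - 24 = (r - 2)*(r^2 - 7*r + 12) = (r - 4)*(r - 2)*(r - 3)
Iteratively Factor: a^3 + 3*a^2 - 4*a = (a)*(a^2 + 3*a - 4) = a*(a - 1)*(a + 4)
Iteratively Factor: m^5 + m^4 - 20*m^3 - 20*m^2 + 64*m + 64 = (m - 2)*(m^4 + 3*m^3 - 14*m^2 - 48*m - 32) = (m - 2)*(m + 4)*(m^3 - m^2 - 10*m - 8) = (m - 4)*(m - 2)*(m + 4)*(m^2 + 3*m + 2) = (m - 4)*(m - 2)*(m + 2)*(m + 4)*(m + 1)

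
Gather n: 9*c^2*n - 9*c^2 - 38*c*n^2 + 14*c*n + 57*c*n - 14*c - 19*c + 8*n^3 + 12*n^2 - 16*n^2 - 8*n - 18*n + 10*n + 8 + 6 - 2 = -9*c^2 - 33*c + 8*n^3 + n^2*(-38*c - 4) + n*(9*c^2 + 71*c - 16) + 12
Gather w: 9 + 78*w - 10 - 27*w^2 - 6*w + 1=-27*w^2 + 72*w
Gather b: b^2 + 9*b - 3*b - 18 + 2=b^2 + 6*b - 16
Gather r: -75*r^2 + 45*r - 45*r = -75*r^2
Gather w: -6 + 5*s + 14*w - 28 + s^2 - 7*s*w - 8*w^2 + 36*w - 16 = s^2 + 5*s - 8*w^2 + w*(50 - 7*s) - 50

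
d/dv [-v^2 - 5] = -2*v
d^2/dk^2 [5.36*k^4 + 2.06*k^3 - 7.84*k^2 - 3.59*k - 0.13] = 64.32*k^2 + 12.36*k - 15.68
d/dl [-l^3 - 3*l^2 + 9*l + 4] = -3*l^2 - 6*l + 9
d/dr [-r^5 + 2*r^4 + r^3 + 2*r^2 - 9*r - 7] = -5*r^4 + 8*r^3 + 3*r^2 + 4*r - 9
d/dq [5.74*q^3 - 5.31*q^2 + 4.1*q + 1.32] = 17.22*q^2 - 10.62*q + 4.1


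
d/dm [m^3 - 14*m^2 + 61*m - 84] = 3*m^2 - 28*m + 61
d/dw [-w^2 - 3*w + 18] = -2*w - 3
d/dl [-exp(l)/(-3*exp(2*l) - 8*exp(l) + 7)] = (-3*exp(2*l) - 7)*exp(l)/(9*exp(4*l) + 48*exp(3*l) + 22*exp(2*l) - 112*exp(l) + 49)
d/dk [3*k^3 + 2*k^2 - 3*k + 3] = 9*k^2 + 4*k - 3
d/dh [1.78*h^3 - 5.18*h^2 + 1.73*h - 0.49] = 5.34*h^2 - 10.36*h + 1.73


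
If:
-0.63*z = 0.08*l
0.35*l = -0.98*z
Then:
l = 0.00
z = 0.00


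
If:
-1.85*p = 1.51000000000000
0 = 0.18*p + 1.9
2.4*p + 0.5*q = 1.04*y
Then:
No Solution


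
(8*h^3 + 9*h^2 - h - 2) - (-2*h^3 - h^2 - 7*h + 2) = 10*h^3 + 10*h^2 + 6*h - 4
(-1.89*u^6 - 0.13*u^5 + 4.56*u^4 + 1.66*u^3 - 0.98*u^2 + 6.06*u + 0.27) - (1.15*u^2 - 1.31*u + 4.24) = -1.89*u^6 - 0.13*u^5 + 4.56*u^4 + 1.66*u^3 - 2.13*u^2 + 7.37*u - 3.97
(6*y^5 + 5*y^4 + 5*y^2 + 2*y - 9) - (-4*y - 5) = 6*y^5 + 5*y^4 + 5*y^2 + 6*y - 4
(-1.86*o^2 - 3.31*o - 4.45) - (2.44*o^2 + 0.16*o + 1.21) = -4.3*o^2 - 3.47*o - 5.66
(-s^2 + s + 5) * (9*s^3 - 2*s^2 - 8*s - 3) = -9*s^5 + 11*s^4 + 51*s^3 - 15*s^2 - 43*s - 15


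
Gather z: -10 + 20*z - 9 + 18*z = 38*z - 19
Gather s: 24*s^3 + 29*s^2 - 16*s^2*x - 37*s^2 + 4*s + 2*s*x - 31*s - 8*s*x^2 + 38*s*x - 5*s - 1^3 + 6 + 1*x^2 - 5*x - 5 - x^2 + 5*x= 24*s^3 + s^2*(-16*x - 8) + s*(-8*x^2 + 40*x - 32)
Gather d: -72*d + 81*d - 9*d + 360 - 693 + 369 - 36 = 0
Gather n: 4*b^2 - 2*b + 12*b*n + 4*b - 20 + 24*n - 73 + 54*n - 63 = 4*b^2 + 2*b + n*(12*b + 78) - 156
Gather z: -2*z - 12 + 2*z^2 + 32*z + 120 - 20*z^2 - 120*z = -18*z^2 - 90*z + 108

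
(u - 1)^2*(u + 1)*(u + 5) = u^4 + 4*u^3 - 6*u^2 - 4*u + 5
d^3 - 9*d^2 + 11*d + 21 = (d - 7)*(d - 3)*(d + 1)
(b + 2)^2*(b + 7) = b^3 + 11*b^2 + 32*b + 28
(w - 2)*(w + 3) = w^2 + w - 6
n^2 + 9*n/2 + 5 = (n + 2)*(n + 5/2)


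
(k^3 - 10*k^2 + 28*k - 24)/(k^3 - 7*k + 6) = (k^2 - 8*k + 12)/(k^2 + 2*k - 3)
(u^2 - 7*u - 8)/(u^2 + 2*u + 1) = (u - 8)/(u + 1)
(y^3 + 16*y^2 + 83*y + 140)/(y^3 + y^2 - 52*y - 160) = (y + 7)/(y - 8)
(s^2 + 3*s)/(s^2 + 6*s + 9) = s/(s + 3)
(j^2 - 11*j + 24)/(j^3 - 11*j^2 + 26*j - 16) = (j - 3)/(j^2 - 3*j + 2)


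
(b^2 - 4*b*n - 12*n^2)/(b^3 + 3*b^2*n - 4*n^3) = (b - 6*n)/(b^2 + b*n - 2*n^2)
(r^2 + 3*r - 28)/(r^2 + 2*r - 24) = (r + 7)/(r + 6)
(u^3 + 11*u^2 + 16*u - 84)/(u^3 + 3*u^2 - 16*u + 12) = (u + 7)/(u - 1)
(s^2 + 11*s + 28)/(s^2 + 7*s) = (s + 4)/s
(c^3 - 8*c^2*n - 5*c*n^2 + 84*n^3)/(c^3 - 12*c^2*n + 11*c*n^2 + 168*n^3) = (c - 4*n)/(c - 8*n)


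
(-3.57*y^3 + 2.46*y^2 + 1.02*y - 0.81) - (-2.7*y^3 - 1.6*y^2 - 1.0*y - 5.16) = -0.87*y^3 + 4.06*y^2 + 2.02*y + 4.35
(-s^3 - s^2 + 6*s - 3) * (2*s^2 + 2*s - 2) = -2*s^5 - 4*s^4 + 12*s^3 + 8*s^2 - 18*s + 6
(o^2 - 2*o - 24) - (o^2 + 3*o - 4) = -5*o - 20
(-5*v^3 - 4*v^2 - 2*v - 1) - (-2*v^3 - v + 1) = -3*v^3 - 4*v^2 - v - 2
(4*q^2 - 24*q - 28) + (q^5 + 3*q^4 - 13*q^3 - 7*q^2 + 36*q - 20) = q^5 + 3*q^4 - 13*q^3 - 3*q^2 + 12*q - 48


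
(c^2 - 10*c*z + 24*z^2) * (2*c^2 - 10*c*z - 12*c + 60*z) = 2*c^4 - 30*c^3*z - 12*c^3 + 148*c^2*z^2 + 180*c^2*z - 240*c*z^3 - 888*c*z^2 + 1440*z^3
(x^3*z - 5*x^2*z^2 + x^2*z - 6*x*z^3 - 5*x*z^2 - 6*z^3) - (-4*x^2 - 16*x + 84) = x^3*z - 5*x^2*z^2 + x^2*z + 4*x^2 - 6*x*z^3 - 5*x*z^2 + 16*x - 6*z^3 - 84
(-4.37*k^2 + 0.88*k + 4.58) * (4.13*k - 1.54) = -18.0481*k^3 + 10.3642*k^2 + 17.5602*k - 7.0532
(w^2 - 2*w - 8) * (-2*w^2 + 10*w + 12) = -2*w^4 + 14*w^3 + 8*w^2 - 104*w - 96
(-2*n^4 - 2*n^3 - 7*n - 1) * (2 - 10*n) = 20*n^5 + 16*n^4 - 4*n^3 + 70*n^2 - 4*n - 2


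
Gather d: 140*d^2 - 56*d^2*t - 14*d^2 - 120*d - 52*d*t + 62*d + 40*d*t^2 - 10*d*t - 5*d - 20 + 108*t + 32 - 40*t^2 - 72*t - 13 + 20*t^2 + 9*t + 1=d^2*(126 - 56*t) + d*(40*t^2 - 62*t - 63) - 20*t^2 + 45*t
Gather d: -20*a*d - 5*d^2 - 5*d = -5*d^2 + d*(-20*a - 5)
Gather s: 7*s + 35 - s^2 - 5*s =-s^2 + 2*s + 35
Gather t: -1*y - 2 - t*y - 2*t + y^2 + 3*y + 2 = t*(-y - 2) + y^2 + 2*y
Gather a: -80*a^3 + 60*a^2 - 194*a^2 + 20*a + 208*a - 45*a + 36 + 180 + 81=-80*a^3 - 134*a^2 + 183*a + 297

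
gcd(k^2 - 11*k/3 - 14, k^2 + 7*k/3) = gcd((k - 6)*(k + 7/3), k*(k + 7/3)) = k + 7/3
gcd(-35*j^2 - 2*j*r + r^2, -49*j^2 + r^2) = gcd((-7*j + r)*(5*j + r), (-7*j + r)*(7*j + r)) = -7*j + r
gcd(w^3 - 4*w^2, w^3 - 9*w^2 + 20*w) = w^2 - 4*w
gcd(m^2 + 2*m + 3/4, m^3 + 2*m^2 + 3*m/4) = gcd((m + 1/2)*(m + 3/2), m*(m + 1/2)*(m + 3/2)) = m^2 + 2*m + 3/4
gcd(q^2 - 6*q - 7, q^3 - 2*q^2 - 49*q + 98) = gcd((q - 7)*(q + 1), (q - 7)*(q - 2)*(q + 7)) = q - 7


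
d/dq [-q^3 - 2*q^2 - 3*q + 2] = -3*q^2 - 4*q - 3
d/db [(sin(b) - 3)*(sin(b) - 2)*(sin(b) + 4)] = (3*sin(b)^2 - 2*sin(b) - 14)*cos(b)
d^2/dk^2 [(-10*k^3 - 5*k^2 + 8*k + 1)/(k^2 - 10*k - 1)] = 8*(-263*k^3 - 78*k^2 - 9*k + 4)/(k^6 - 30*k^5 + 297*k^4 - 940*k^3 - 297*k^2 - 30*k - 1)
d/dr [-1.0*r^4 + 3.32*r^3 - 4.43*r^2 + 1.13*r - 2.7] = -4.0*r^3 + 9.96*r^2 - 8.86*r + 1.13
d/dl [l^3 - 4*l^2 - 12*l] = 3*l^2 - 8*l - 12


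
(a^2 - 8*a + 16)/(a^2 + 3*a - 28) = (a - 4)/(a + 7)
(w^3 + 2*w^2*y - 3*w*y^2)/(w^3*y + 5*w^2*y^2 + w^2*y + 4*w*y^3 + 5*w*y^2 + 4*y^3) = w*(w^2 + 2*w*y - 3*y^2)/(y*(w^3 + 5*w^2*y + w^2 + 4*w*y^2 + 5*w*y + 4*y^2))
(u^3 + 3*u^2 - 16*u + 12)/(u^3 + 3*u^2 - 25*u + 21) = (u^2 + 4*u - 12)/(u^2 + 4*u - 21)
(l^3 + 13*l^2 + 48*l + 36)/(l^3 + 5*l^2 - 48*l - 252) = (l + 1)/(l - 7)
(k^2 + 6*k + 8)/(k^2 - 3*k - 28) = (k + 2)/(k - 7)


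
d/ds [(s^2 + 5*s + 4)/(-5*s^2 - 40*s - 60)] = (-3*s^2 - 16*s - 28)/(5*(s^4 + 16*s^3 + 88*s^2 + 192*s + 144))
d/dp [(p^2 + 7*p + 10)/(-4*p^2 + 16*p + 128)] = (11*p^2 + 84*p + 184)/(4*(p^4 - 8*p^3 - 48*p^2 + 256*p + 1024))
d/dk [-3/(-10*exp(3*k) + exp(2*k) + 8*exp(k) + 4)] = 6*(-15*exp(2*k) + exp(k) + 4)*exp(k)/(-10*exp(3*k) + exp(2*k) + 8*exp(k) + 4)^2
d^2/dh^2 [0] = 0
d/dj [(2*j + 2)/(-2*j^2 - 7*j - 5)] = 4/(4*j^2 + 20*j + 25)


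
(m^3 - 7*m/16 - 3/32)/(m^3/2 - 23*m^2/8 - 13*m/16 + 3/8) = (16*m^2 - 8*m - 3)/(2*(4*m^2 - 25*m + 6))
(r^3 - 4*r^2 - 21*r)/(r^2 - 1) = r*(r^2 - 4*r - 21)/(r^2 - 1)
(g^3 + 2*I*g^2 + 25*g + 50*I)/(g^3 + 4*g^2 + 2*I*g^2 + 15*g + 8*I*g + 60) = (g^2 - 3*I*g + 10)/(g^2 + g*(4 - 3*I) - 12*I)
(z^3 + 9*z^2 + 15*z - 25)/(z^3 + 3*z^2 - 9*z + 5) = (z + 5)/(z - 1)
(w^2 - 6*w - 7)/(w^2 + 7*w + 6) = (w - 7)/(w + 6)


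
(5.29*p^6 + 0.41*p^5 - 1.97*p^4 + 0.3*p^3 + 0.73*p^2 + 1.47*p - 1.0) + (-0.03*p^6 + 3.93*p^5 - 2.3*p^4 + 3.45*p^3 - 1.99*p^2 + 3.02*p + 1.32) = 5.26*p^6 + 4.34*p^5 - 4.27*p^4 + 3.75*p^3 - 1.26*p^2 + 4.49*p + 0.32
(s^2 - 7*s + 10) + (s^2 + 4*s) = 2*s^2 - 3*s + 10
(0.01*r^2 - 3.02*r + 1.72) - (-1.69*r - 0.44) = 0.01*r^2 - 1.33*r + 2.16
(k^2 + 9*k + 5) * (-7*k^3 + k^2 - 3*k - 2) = -7*k^5 - 62*k^4 - 29*k^3 - 24*k^2 - 33*k - 10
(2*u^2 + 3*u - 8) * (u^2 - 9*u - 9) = 2*u^4 - 15*u^3 - 53*u^2 + 45*u + 72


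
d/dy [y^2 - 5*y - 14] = 2*y - 5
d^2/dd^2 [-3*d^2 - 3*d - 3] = -6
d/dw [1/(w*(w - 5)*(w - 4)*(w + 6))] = (-4*w^3 + 9*w^2 + 68*w - 120)/(w^2*(w^6 - 6*w^5 - 59*w^4 + 444*w^3 + 436*w^2 - 8160*w + 14400))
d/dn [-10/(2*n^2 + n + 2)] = 10*(4*n + 1)/(2*n^2 + n + 2)^2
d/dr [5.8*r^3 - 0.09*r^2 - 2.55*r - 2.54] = 17.4*r^2 - 0.18*r - 2.55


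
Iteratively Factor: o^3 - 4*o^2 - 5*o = (o + 1)*(o^2 - 5*o) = o*(o + 1)*(o - 5)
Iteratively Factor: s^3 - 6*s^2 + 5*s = (s - 5)*(s^2 - s) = (s - 5)*(s - 1)*(s)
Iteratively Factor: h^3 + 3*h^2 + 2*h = (h)*(h^2 + 3*h + 2) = h*(h + 1)*(h + 2)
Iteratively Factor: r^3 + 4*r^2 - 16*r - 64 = (r + 4)*(r^2 - 16) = (r - 4)*(r + 4)*(r + 4)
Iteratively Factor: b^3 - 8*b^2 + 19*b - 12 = (b - 1)*(b^2 - 7*b + 12) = (b - 4)*(b - 1)*(b - 3)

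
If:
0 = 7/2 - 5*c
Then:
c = 7/10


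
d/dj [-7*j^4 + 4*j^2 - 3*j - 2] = -28*j^3 + 8*j - 3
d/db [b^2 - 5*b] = 2*b - 5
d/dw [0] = 0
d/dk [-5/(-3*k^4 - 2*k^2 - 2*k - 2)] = 10*(-6*k^3 - 2*k - 1)/(3*k^4 + 2*k^2 + 2*k + 2)^2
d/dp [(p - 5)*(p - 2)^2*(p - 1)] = 4*p^3 - 30*p^2 + 66*p - 44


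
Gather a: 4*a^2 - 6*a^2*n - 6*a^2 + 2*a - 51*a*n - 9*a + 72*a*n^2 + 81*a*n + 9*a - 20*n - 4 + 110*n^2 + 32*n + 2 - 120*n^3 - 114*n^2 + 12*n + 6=a^2*(-6*n - 2) + a*(72*n^2 + 30*n + 2) - 120*n^3 - 4*n^2 + 24*n + 4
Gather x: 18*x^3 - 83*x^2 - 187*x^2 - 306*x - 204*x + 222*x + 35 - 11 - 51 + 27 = 18*x^3 - 270*x^2 - 288*x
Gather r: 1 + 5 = 6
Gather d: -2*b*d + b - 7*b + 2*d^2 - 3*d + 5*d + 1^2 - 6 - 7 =-6*b + 2*d^2 + d*(2 - 2*b) - 12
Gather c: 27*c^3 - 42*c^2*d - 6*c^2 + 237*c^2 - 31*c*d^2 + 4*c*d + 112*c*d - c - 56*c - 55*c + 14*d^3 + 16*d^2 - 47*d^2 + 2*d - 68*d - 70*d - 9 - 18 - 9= 27*c^3 + c^2*(231 - 42*d) + c*(-31*d^2 + 116*d - 112) + 14*d^3 - 31*d^2 - 136*d - 36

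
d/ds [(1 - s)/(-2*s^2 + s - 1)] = (2*s^2 - s - (s - 1)*(4*s - 1) + 1)/(2*s^2 - s + 1)^2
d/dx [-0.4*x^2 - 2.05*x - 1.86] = -0.8*x - 2.05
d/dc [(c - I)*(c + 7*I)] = 2*c + 6*I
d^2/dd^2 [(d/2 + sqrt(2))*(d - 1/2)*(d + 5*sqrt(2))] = 3*d - 1/2 + 7*sqrt(2)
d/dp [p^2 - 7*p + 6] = 2*p - 7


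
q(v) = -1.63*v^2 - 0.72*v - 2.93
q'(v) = -3.26*v - 0.72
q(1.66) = -8.62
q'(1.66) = -6.13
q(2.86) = -18.32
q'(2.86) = -10.04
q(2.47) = -14.65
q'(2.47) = -8.77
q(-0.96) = -3.74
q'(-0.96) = 2.41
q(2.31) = -13.29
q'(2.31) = -8.25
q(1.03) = -5.40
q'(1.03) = -4.08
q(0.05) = -2.97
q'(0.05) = -0.88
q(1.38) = -7.03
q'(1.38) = -5.22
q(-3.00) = -15.44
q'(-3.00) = 9.06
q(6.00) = -65.93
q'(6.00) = -20.28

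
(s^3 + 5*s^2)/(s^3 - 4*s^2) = (s + 5)/(s - 4)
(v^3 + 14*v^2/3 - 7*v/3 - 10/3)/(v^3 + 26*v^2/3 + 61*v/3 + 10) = (v - 1)/(v + 3)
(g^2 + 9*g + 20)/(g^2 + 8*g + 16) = (g + 5)/(g + 4)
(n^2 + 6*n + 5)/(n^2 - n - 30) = (n + 1)/(n - 6)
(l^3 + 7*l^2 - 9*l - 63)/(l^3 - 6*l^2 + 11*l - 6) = (l^2 + 10*l + 21)/(l^2 - 3*l + 2)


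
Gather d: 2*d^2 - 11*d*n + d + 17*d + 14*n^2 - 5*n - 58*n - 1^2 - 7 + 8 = 2*d^2 + d*(18 - 11*n) + 14*n^2 - 63*n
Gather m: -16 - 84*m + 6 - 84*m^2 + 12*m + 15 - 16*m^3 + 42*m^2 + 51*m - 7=-16*m^3 - 42*m^2 - 21*m - 2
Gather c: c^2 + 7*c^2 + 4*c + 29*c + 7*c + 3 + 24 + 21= 8*c^2 + 40*c + 48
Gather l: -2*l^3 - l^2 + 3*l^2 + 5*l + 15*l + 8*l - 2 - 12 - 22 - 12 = -2*l^3 + 2*l^2 + 28*l - 48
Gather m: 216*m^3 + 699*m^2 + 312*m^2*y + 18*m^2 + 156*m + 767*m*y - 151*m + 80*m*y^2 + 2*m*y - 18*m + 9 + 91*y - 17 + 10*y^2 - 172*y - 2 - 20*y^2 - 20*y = 216*m^3 + m^2*(312*y + 717) + m*(80*y^2 + 769*y - 13) - 10*y^2 - 101*y - 10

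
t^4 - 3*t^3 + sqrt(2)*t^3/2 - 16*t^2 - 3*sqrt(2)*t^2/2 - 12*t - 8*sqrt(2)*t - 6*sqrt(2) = (t - 6)*(t + 1)*(t + 2)*(t + sqrt(2)/2)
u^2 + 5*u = u*(u + 5)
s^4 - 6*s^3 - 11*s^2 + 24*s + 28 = (s - 7)*(s - 2)*(s + 1)*(s + 2)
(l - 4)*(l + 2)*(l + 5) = l^3 + 3*l^2 - 18*l - 40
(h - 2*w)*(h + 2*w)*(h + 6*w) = h^3 + 6*h^2*w - 4*h*w^2 - 24*w^3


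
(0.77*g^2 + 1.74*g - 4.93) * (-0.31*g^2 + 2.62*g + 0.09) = -0.2387*g^4 + 1.478*g^3 + 6.1564*g^2 - 12.76*g - 0.4437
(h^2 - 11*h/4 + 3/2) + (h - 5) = h^2 - 7*h/4 - 7/2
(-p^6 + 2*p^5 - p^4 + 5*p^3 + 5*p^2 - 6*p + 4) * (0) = 0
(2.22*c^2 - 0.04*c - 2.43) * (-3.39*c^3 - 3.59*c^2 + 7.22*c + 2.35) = -7.5258*c^5 - 7.8342*c^4 + 24.4097*c^3 + 13.6519*c^2 - 17.6386*c - 5.7105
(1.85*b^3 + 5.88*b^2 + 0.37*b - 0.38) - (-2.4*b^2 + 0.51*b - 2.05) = 1.85*b^3 + 8.28*b^2 - 0.14*b + 1.67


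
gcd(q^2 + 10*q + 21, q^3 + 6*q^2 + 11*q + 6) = q + 3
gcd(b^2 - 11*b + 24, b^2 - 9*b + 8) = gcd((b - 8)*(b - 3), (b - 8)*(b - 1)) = b - 8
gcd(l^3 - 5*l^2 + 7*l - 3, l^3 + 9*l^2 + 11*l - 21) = l - 1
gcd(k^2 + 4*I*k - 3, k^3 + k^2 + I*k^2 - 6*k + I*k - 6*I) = k + I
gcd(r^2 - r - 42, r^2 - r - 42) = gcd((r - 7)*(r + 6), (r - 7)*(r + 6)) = r^2 - r - 42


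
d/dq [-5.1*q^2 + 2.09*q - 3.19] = 2.09 - 10.2*q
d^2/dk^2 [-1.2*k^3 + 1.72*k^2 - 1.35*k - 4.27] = 3.44 - 7.2*k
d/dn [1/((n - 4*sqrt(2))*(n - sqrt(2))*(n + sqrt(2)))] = (-3*n^2 + 8*sqrt(2)*n + 2)/(n^6 - 8*sqrt(2)*n^5 + 28*n^4 + 32*sqrt(2)*n^3 - 124*n^2 - 32*sqrt(2)*n + 128)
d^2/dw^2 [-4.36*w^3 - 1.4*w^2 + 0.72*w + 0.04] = -26.16*w - 2.8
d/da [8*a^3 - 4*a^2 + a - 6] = 24*a^2 - 8*a + 1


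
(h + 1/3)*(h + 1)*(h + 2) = h^3 + 10*h^2/3 + 3*h + 2/3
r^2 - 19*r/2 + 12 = (r - 8)*(r - 3/2)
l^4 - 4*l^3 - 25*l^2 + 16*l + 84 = (l - 7)*(l - 2)*(l + 2)*(l + 3)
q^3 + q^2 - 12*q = q*(q - 3)*(q + 4)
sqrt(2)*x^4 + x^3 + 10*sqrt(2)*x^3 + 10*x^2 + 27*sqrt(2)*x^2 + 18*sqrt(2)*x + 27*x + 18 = (x + 3)*(x + 6)*(x + sqrt(2)/2)*(sqrt(2)*x + sqrt(2))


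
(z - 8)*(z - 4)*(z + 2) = z^3 - 10*z^2 + 8*z + 64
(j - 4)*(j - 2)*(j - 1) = j^3 - 7*j^2 + 14*j - 8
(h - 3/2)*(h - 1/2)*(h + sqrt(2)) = h^3 - 2*h^2 + sqrt(2)*h^2 - 2*sqrt(2)*h + 3*h/4 + 3*sqrt(2)/4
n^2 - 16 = (n - 4)*(n + 4)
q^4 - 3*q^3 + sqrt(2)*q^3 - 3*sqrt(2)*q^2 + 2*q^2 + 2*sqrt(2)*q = q*(q - 2)*(q - 1)*(q + sqrt(2))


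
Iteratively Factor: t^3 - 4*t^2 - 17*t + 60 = (t - 5)*(t^2 + t - 12) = (t - 5)*(t + 4)*(t - 3)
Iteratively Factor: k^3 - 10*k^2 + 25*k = (k - 5)*(k^2 - 5*k) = k*(k - 5)*(k - 5)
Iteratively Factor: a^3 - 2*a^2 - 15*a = (a + 3)*(a^2 - 5*a) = (a - 5)*(a + 3)*(a)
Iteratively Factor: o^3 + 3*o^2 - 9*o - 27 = (o - 3)*(o^2 + 6*o + 9) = (o - 3)*(o + 3)*(o + 3)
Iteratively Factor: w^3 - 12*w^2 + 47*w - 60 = (w - 5)*(w^2 - 7*w + 12) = (w - 5)*(w - 3)*(w - 4)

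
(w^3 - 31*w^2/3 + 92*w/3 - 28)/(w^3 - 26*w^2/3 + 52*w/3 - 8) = (3*w - 7)/(3*w - 2)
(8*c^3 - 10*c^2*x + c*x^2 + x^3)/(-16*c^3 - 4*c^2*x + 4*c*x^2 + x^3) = (-c + x)/(2*c + x)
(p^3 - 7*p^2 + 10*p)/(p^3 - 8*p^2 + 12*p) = (p - 5)/(p - 6)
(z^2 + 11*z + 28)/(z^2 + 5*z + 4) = (z + 7)/(z + 1)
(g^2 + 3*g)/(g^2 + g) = (g + 3)/(g + 1)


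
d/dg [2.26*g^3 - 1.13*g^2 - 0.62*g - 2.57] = 6.78*g^2 - 2.26*g - 0.62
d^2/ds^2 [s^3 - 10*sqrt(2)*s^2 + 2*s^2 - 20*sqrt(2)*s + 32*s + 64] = 6*s - 20*sqrt(2) + 4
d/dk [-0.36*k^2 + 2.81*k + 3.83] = 2.81 - 0.72*k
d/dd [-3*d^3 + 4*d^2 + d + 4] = -9*d^2 + 8*d + 1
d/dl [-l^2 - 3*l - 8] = -2*l - 3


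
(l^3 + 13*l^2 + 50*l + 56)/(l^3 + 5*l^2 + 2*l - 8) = (l + 7)/(l - 1)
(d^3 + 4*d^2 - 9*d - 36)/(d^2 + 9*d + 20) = (d^2 - 9)/(d + 5)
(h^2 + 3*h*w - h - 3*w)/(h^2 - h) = (h + 3*w)/h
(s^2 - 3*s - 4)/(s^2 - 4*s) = (s + 1)/s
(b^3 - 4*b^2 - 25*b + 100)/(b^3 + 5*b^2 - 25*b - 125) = (b - 4)/(b + 5)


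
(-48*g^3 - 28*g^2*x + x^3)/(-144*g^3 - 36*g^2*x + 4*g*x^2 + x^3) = (2*g + x)/(6*g + x)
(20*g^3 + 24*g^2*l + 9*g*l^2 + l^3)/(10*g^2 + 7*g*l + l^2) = 2*g + l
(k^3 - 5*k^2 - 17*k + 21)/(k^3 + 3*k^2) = 1 - 8/k + 7/k^2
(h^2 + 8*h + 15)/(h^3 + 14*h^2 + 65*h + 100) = (h + 3)/(h^2 + 9*h + 20)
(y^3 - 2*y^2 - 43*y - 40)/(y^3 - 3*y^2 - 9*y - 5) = (y^2 - 3*y - 40)/(y^2 - 4*y - 5)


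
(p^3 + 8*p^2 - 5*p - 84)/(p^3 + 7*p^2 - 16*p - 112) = (p - 3)/(p - 4)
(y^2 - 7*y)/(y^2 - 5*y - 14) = y/(y + 2)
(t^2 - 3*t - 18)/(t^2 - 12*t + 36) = (t + 3)/(t - 6)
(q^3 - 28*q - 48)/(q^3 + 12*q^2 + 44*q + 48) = (q - 6)/(q + 6)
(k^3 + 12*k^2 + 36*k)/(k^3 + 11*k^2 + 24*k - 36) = k/(k - 1)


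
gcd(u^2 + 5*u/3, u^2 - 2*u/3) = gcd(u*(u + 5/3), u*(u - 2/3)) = u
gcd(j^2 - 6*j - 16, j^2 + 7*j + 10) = j + 2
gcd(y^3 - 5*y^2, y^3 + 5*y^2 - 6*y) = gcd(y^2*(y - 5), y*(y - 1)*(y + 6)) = y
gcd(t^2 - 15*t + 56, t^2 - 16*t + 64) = t - 8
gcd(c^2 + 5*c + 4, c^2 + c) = c + 1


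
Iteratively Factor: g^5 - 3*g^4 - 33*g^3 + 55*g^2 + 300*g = (g - 5)*(g^4 + 2*g^3 - 23*g^2 - 60*g) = (g - 5)*(g + 3)*(g^3 - g^2 - 20*g) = (g - 5)*(g + 3)*(g + 4)*(g^2 - 5*g) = (g - 5)^2*(g + 3)*(g + 4)*(g)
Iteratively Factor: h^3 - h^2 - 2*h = (h + 1)*(h^2 - 2*h) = (h - 2)*(h + 1)*(h)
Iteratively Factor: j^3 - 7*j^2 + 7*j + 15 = (j + 1)*(j^2 - 8*j + 15) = (j - 5)*(j + 1)*(j - 3)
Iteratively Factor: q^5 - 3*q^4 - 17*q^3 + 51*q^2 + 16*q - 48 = (q - 4)*(q^4 + q^3 - 13*q^2 - q + 12) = (q - 4)*(q - 3)*(q^3 + 4*q^2 - q - 4) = (q - 4)*(q - 3)*(q + 1)*(q^2 + 3*q - 4) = (q - 4)*(q - 3)*(q + 1)*(q + 4)*(q - 1)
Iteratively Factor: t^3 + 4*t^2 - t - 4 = (t - 1)*(t^2 + 5*t + 4) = (t - 1)*(t + 1)*(t + 4)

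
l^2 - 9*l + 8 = (l - 8)*(l - 1)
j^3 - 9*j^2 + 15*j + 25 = (j - 5)^2*(j + 1)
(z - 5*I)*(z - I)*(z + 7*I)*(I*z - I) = I*z^4 - z^3 - I*z^3 + z^2 + 37*I*z^2 + 35*z - 37*I*z - 35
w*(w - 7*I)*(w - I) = w^3 - 8*I*w^2 - 7*w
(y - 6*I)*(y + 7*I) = y^2 + I*y + 42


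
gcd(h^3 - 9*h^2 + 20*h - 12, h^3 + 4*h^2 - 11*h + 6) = h - 1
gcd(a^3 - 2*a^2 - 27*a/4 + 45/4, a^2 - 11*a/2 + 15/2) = a - 3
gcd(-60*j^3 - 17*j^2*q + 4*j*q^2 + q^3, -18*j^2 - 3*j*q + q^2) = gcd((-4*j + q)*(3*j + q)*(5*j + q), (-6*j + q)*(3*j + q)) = 3*j + q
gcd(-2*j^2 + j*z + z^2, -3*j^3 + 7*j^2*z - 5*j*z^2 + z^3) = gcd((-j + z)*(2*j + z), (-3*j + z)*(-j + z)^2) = -j + z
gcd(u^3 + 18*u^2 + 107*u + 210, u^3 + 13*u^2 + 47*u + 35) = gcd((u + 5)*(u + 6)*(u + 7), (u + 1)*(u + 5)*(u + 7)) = u^2 + 12*u + 35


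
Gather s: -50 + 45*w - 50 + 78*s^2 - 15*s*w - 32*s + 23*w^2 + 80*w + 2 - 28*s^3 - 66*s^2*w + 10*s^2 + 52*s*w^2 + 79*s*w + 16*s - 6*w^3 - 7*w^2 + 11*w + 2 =-28*s^3 + s^2*(88 - 66*w) + s*(52*w^2 + 64*w - 16) - 6*w^3 + 16*w^2 + 136*w - 96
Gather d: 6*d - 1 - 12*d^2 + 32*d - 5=-12*d^2 + 38*d - 6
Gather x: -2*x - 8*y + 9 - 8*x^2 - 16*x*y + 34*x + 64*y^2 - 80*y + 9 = -8*x^2 + x*(32 - 16*y) + 64*y^2 - 88*y + 18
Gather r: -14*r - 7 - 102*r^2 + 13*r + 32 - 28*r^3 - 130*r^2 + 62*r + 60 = -28*r^3 - 232*r^2 + 61*r + 85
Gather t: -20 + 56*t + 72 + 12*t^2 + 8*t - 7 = 12*t^2 + 64*t + 45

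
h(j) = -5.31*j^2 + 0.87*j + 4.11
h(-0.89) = -0.87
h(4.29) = -89.88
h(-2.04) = -19.76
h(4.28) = -89.44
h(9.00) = -418.17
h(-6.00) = -192.27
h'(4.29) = -44.69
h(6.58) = -220.07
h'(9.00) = -94.71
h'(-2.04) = 22.53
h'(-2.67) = 29.23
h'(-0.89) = 10.32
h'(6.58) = -69.01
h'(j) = 0.87 - 10.62*j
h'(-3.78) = 41.01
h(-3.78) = -75.05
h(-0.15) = 3.86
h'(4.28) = -44.58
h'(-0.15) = 2.46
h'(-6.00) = 64.59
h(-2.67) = -36.07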